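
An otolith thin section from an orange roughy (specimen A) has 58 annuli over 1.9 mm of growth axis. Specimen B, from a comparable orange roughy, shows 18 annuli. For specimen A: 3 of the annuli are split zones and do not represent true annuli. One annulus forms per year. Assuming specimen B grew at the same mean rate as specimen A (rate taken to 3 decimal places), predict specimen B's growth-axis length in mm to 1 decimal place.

Specimen A: adjusted count: 58 − 3 = 55 annuli.
A: 1.9 mm over 55 years gives 1.9 / 55 ≈ 0.035 mm per year.
Length of B = 0.035 × 18 = 0.6 mm.

0.6 mm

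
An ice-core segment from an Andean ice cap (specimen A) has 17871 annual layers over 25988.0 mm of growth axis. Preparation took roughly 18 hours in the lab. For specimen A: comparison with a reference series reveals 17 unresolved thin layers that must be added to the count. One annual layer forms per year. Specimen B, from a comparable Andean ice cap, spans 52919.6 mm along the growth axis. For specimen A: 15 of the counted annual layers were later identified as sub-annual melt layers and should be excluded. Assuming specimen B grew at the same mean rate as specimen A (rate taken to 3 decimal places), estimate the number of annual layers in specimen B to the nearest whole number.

36396 annual layers

Specimen A: adjusted count: 17871 − 15 + 17 = 17873 annual layers.
A: Extension rate ≈ 25988.0 / 17873 = 1.454 mm/yr.
B spans 52919.6 / 1.454 = 36395.87 years ≈ 36396 annual layers.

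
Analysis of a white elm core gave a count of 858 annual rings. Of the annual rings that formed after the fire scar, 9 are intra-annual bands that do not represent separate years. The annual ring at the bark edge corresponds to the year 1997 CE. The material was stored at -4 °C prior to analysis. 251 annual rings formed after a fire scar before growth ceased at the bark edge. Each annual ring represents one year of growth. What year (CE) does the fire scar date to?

251 annual rings post-date the fire scar.
251 − 9 false = 242 true annual rings after the fire scar.
Counting back 242 years from 1997 CE places the fire scar in 1997 − 242 = 1755 CE.

1755 CE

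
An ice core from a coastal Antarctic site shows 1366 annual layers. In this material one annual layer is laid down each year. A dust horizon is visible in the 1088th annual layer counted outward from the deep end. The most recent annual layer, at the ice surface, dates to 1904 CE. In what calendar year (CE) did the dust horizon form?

1366 − 1088 = 278 annual layers lie beyond the dust horizon toward the ice surface.
The annual layer at the ice surface is 1904 CE, so the dust horizon dates to 1904 − 278 = 1626 CE.

1626 CE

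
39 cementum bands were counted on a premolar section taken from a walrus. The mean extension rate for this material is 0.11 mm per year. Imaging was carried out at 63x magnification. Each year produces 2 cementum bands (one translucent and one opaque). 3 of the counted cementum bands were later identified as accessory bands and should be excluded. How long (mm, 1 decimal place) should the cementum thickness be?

Adjusted count: 39 − 3 = 36 cementum bands.
36 cementum bands at 2 per year is 36 / 2 = 18 years.
Predicted length = 0.11 mm/year × 18 years = 2.0 mm.

2.0 mm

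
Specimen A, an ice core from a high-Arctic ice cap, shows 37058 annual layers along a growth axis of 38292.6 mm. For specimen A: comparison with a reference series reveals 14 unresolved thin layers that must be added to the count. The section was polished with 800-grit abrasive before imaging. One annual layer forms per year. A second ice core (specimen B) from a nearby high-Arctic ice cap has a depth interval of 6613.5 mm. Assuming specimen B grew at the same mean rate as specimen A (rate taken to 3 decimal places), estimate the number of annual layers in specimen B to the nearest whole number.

6402 annual layers

Specimen A: correcting the raw count gives 37058 + 14 = 37072 true annual layers.
A: 38292.6 mm over 37072 years gives 38292.6 / 37072 ≈ 1.033 mm per year.
For B, 6613.5 / 1.033 = 6402.23 years ≈ 6402 annual layers.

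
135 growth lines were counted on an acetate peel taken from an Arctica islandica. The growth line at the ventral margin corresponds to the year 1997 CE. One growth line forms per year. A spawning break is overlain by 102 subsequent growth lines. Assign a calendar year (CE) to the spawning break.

102 growth lines post-date the spawning break.
The growth line at the ventral margin is 1997 CE, so the spawning break dates to 1997 − 102 = 1895 CE.

1895 CE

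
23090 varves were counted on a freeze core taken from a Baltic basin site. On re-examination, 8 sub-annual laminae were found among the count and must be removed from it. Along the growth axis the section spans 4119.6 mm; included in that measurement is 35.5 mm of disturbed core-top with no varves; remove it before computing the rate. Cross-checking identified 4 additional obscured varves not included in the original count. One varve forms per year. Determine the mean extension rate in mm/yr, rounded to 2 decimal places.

Correcting the raw count gives 23090 − 8 + 4 = 23086 true varves.
Removing the 35.5 mm offcut leaves 4119.6 − 35.5 = 4084.1 mm.
4084.1 mm over 23086 years gives 4084.1 / 23086 ≈ 0.18 mm/yr.

0.18 mm/yr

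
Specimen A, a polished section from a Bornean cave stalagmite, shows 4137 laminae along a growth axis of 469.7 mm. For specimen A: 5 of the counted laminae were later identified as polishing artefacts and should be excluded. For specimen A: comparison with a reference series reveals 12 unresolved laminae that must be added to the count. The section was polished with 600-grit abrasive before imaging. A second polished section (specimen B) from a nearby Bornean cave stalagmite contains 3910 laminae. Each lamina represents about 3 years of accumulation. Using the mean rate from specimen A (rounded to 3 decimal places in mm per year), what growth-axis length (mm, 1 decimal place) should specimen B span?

Specimen A: correcting the raw count gives 4137 − 5 + 12 = 4144 true laminae.
Specimen A: 4144 laminae at 3 years each span 4144 × 3 = 12432 years.
A: Mean rate = 469.7 mm / 12432 years ≈ 0.038 mm per year.
Specimen B: multiplying by 3 years per lamina: 3910 × 3 = 11730 years. B's length ≈ 0.038 × 11730 = 445.7 mm.

445.7 mm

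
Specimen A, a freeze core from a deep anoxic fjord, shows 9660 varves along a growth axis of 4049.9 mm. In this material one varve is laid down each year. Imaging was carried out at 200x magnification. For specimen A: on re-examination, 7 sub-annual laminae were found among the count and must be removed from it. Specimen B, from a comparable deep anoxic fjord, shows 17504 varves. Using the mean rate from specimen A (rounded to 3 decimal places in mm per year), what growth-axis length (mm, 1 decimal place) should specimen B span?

7351.7 mm

Specimen A: adjusted count: 9660 − 7 = 9653 varves.
A: 4049.9 mm over 9653 years gives 4049.9 / 9653 ≈ 0.420 mm/year.
Length of B = 0.420 × 17504 = 7351.7 mm.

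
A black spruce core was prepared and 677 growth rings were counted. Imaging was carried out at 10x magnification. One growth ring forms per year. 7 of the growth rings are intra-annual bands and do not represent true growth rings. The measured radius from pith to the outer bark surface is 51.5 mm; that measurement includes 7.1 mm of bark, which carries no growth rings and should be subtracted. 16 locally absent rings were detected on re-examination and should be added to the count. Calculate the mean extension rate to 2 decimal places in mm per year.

0.06 mm per year

Correcting the raw count gives 677 − 7 + 16 = 686 true growth rings.
The growth record spans 51.5 − 7.1 = 44.4 mm.
44.4 mm over 686 years gives 44.4 / 686 ≈ 0.06 mm per year.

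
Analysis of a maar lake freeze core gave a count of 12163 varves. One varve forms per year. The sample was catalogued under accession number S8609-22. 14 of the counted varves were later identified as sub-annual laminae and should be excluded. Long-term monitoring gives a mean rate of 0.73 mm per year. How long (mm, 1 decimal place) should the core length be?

8868.8 mm

True varve count = 12163 − 14 = 12149.
Length ≈ 0.73 × 12149 = 8868.8 mm.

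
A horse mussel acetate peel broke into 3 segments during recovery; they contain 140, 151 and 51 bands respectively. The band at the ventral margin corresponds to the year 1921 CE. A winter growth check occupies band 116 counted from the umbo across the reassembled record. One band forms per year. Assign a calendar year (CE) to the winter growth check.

1695 CE

Total bands = 140 + 151 + 51 = 342.
342 − 116 = 226 bands lie beyond the winter growth check toward the ventral margin.
1921 − 226 = 1695 CE.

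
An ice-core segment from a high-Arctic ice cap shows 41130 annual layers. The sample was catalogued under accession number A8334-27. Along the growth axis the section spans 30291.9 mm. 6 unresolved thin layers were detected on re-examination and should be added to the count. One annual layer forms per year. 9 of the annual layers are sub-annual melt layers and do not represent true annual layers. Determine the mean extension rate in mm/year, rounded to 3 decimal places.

0.737 mm/year

Correcting the raw count gives 41130 − 9 + 6 = 41127 true annual layers.
Extension rate ≈ 30291.9 / 41127 = 0.737 mm/year.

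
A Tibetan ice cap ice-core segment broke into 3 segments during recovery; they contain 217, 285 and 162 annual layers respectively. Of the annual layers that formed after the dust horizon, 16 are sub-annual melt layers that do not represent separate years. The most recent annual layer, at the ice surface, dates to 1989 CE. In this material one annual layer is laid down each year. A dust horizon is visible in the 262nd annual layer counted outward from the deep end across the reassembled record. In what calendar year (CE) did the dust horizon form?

1603 CE

Total annual layers = 217 + 285 + 162 = 664.
The dust horizon sits at annual layer 262 from the deep end, so 664 − 262 = 402 annual layers formed after it.
Excluding 16 false annual layers: 402 − 16 = 386.
Counting back 386 years from 1989 CE places the dust horizon in 1989 − 386 = 1603 CE.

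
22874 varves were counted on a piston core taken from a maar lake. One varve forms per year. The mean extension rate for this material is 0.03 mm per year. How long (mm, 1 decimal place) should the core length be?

22874 years of growth are recorded.
Predicted length = 0.03 mm/year × 22874 years = 686.2 mm.

686.2 mm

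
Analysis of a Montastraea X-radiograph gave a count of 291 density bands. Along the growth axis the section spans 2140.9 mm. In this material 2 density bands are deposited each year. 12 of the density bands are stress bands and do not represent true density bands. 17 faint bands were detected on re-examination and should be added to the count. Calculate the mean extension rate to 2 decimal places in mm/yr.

After corrections the count is 291 − 12 + 17 = 296 density bands.
Dividing by 2 density bands per year: 296 / 2 = 148 years.
Mean rate = 2140.9 mm / 148 years ≈ 14.47 mm/yr.

14.47 mm/yr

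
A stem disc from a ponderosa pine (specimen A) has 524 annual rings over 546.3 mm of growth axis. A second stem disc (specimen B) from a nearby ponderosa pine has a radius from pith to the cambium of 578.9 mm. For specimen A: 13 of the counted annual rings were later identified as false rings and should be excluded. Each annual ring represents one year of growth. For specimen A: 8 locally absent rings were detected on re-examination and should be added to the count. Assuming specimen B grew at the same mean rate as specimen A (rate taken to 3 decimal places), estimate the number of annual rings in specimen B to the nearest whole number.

550 annual rings

Specimen A: after corrections the count is 524 − 13 + 8 = 519 annual rings.
A: Mean rate = 546.3 mm / 519 years ≈ 1.053 mm/year.
Specimen B: 578.9 mm / 1.053 mm per year = 549.76 years ≈ 550 annual rings.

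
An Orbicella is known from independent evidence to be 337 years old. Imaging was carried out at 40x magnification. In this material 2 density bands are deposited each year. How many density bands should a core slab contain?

Expected density bands: 337 × 2 = 674.
So 674 density bands should be present.

674 density bands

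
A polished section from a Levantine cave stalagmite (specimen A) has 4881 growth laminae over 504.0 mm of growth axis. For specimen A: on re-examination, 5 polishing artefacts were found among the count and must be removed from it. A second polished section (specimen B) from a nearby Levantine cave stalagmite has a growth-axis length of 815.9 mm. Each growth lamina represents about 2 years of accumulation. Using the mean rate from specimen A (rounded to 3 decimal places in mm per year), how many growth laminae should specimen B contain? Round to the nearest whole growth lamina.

Specimen A: after corrections the count is 4881 − 5 = 4876 growth laminae.
Specimen A: 4876 growth laminae at 2 years each span 4876 × 2 = 9752 years.
A: Extension rate ≈ 504.0 / 9752 = 0.052 mm/year.
B spans 815.9 / 0.052 = 15690.38 years; at 2 years per growth lamina that is 15690.38 / 2 ≈ 7845 growth laminae.

7845 growth laminae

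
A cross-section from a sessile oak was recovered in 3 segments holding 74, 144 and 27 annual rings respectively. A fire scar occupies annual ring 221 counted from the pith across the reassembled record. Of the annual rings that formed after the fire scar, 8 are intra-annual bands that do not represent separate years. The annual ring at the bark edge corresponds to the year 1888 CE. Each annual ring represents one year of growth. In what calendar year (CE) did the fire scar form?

Total annual rings = 74 + 144 + 27 = 245.
Between annual ring 221 and the bark edge there are 245 − 221 = 24 annual rings.
Removing the 8 false annual rings leaves 24 − 8 = 16 true annual rings beyond the fire scar.
The annual ring at the bark edge is 1888 CE, so the fire scar dates to 1888 − 16 = 1872 CE.

1872 CE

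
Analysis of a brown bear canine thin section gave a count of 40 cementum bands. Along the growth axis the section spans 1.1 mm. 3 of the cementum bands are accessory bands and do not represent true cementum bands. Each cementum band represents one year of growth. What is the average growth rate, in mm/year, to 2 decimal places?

0.03 mm/year

Correcting the raw count gives 40 − 3 = 37 true cementum bands.
Extension rate ≈ 1.1 / 37 = 0.03 mm/year.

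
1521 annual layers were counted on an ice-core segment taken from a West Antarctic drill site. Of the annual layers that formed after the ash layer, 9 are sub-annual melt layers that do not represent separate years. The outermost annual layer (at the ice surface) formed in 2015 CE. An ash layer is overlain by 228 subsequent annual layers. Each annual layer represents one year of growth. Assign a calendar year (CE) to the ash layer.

228 annual layers post-date the ash layer.
228 − 9 false = 219 true annual layers after the ash layer.
Counting back 219 years from 2015 CE places the ash layer in 2015 − 219 = 1796 CE.

1796 CE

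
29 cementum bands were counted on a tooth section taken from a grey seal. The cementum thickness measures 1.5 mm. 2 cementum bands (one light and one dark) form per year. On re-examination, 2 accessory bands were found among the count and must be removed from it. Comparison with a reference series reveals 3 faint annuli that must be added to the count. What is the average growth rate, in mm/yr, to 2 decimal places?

Correcting the raw count gives 29 − 2 + 3 = 30 true cementum bands.
Dividing by 2 cementum bands per year: 30 / 2 = 15 years.
1.5 mm over 15 years gives 1.5 / 15 ≈ 0.10 mm/yr.

0.10 mm/yr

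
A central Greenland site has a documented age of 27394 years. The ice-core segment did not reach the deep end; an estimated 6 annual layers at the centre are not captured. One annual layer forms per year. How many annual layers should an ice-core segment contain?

27388 annual layers

At one annual layer per year, 27394 years correspond to 27394 annual layers.
Subtracting the 6 annual layers not captured gives 27394 − 6 = 27388 annual layers in the record.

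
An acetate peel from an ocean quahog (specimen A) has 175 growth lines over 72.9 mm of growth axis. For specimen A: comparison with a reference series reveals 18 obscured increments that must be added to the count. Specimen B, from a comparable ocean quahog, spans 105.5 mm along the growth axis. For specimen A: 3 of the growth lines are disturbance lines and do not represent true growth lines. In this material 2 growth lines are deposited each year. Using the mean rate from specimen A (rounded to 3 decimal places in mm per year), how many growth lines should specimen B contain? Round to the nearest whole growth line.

275 growth lines

Specimen A: after corrections the count is 175 − 3 + 18 = 190 growth lines.
Specimen A: with 2 growth lines per year, 190 / 2 = 95 years.
A: 72.9 mm over 95 years gives 72.9 / 95 ≈ 0.767 mm/year.
For B, 105.5 / 0.767 = 137.55 years; at 2 growth lines per year that is 137.55 × 2 ≈ 275 growth lines.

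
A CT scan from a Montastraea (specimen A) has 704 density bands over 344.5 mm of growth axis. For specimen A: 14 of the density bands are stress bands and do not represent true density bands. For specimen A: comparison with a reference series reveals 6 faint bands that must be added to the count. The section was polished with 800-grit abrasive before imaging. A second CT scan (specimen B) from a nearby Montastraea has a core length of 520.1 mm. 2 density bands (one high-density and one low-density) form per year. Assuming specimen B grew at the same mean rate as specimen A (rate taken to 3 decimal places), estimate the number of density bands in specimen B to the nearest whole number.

1051 density bands

Specimen A: after corrections the count is 704 − 14 + 6 = 696 density bands.
Specimen A: dividing by 2 density bands per year: 696 / 2 = 348 years.
A: 344.5 mm over 348 years gives 344.5 / 348 ≈ 0.990 mm per year.
For B, 520.1 / 0.990 = 525.35 years; at 2 density bands per year that is 525.35 × 2 ≈ 1051 density bands.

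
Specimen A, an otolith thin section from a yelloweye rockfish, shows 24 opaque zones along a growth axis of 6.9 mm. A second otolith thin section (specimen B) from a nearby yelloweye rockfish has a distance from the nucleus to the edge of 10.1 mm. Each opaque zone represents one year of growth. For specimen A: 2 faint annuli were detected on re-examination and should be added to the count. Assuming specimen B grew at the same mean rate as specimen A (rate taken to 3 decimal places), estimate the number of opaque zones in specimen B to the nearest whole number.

38 opaque zones

Specimen A: adjusted count: 24 + 2 = 26 opaque zones.
A: Mean rate = 6.9 mm / 26 years ≈ 0.265 mm/year.
Specimen B: 10.1 mm / 0.265 mm per year = 38.11 years ≈ 38 opaque zones.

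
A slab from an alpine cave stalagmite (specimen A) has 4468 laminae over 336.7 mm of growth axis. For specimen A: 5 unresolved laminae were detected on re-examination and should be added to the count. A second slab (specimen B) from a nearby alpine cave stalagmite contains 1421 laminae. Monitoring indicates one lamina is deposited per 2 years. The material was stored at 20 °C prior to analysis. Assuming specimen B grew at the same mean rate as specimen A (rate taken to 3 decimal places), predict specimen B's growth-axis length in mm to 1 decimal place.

Specimen A: true lamina count = 4468 + 5 = 4473.
Specimen A: 4473 laminae at 2 years each span 4473 × 2 = 8946 years.
A: 336.7 mm over 8946 years gives 336.7 / 8946 ≈ 0.038 mm per year.
Specimen B: at 2 years per lamina, 1421 × 2 = 2842 years. B's length ≈ 0.038 × 2842 = 108.0 mm.

108.0 mm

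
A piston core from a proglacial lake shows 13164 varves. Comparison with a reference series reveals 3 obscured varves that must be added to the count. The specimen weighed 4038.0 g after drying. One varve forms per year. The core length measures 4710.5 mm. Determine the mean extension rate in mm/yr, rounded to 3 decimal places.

0.358 mm/yr

After corrections the count is 13164 + 3 = 13167 varves.
4710.5 mm over 13167 years gives 4710.5 / 13167 ≈ 0.358 mm/yr.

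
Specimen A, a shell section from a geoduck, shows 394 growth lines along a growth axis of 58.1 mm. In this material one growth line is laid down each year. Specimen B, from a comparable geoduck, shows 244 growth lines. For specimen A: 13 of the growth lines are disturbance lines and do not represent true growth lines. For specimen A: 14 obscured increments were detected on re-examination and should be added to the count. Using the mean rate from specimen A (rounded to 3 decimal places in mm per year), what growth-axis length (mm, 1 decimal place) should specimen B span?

35.9 mm

Specimen A: correcting the raw count gives 394 − 13 + 14 = 395 true growth lines.
A: Extension rate ≈ 58.1 / 395 = 0.147 mm per year.
Length of B = 0.147 × 244 = 35.9 mm.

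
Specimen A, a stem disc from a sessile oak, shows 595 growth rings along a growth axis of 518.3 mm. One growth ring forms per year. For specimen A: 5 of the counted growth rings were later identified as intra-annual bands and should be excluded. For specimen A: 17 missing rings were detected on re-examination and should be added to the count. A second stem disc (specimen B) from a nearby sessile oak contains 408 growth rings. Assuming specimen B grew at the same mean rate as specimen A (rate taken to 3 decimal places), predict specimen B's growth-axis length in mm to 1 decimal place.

Specimen A: true growth ring count = 595 − 5 + 17 = 607.
A: 518.3 mm over 607 years gives 518.3 / 607 ≈ 0.854 mm/yr.
Length of B = 0.854 × 408 = 348.4 mm.

348.4 mm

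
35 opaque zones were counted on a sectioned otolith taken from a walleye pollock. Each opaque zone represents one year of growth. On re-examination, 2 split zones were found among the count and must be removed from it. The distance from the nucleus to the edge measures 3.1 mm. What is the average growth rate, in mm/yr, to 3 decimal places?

After corrections the count is 35 − 2 = 33 opaque zones.
3.1 mm over 33 years gives 3.1 / 33 ≈ 0.094 mm/yr.

0.094 mm/yr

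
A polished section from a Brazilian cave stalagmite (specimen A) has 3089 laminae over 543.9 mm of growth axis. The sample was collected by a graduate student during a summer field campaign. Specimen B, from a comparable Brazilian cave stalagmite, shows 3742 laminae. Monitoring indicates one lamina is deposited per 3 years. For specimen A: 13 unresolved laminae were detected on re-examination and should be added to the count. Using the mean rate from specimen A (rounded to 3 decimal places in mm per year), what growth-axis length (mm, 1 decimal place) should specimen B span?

Specimen A: true lamina count = 3089 + 13 = 3102.
Specimen A: at 3 years per lamina, 3102 × 3 = 9306 years.
A: Extension rate ≈ 543.9 / 9306 = 0.058 mm/year.
Specimen B: 3742 laminae at 3 years each span 3742 × 3 = 11226 years. Length of B = 0.058 × 11226 = 651.1 mm.

651.1 mm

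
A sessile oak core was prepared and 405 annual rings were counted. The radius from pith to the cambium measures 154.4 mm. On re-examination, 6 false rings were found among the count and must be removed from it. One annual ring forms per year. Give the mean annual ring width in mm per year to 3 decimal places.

0.387 mm per year

After corrections the count is 405 − 6 = 399 annual rings.
Mean rate = 154.4 mm / 399 years ≈ 0.387 mm per year.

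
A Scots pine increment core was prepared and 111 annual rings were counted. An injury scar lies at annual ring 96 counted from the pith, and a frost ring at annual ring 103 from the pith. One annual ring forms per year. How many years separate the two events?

Separation: 103 − 96 = 7 annual rings.
That is 7 years at one annual ring per year.

7 years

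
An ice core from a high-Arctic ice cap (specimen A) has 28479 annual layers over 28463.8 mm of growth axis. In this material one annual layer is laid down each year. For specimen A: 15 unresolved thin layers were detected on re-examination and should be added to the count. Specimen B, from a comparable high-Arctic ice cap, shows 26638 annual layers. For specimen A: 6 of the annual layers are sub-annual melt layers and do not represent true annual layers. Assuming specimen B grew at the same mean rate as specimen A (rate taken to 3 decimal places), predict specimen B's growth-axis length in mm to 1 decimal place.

Specimen A: correcting the raw count gives 28479 − 6 + 15 = 28488 true annual layers.
A: Extension rate ≈ 28463.8 / 28488 = 0.999 mm per year.
B's length ≈ 0.999 × 26638 = 26611.4 mm.

26611.4 mm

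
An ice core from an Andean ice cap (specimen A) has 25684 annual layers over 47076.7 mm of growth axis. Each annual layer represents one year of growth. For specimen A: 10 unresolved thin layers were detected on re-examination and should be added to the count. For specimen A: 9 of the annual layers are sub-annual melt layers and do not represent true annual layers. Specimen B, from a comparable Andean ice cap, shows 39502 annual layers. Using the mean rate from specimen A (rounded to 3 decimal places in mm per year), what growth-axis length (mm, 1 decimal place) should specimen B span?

72407.2 mm

Specimen A: true annual layer count = 25684 − 9 + 10 = 25685.
A: Mean rate = 47076.7 mm / 25685 years ≈ 1.833 mm/year.
B's length ≈ 1.833 × 39502 = 72407.2 mm.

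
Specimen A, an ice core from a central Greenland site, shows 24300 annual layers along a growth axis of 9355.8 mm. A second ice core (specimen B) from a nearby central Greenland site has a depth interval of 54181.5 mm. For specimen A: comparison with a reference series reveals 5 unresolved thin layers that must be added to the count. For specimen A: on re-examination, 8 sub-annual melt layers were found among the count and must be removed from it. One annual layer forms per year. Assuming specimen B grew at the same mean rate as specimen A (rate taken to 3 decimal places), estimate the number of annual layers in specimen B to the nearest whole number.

Specimen A: after corrections the count is 24300 − 8 + 5 = 24297 annual layers.
A: 9355.8 mm over 24297 years gives 9355.8 / 24297 ≈ 0.385 mm/yr.
For B, 54181.5 / 0.385 = 140731.17 years ≈ 140731 annual layers.

140731 annual layers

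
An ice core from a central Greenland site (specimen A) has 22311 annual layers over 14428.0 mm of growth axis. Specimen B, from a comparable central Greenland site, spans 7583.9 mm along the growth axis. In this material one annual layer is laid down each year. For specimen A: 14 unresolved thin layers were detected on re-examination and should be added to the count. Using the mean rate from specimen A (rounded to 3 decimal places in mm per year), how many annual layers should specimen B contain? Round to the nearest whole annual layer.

Specimen A: after corrections the count is 22311 + 14 = 22325 annual layers.
A: Extension rate ≈ 14428.0 / 22325 = 0.646 mm/yr.
Specimen B: 7583.9 mm / 0.646 mm per year = 11739.78 years ≈ 11740 annual layers.

11740 annual layers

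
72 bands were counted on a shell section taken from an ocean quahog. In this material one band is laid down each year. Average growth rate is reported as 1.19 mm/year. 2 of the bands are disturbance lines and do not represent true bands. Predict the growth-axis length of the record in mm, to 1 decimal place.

83.3 mm

Adjusted count: 72 − 2 = 70 bands.
70 years at 1.19 mm/year gives 1.19 × 70 = 83.3 mm.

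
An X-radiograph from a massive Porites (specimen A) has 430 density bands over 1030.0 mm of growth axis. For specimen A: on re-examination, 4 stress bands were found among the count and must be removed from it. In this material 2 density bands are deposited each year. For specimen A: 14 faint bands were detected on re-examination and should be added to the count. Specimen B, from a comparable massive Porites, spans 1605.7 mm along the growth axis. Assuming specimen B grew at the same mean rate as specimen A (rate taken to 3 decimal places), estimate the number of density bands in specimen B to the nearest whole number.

Specimen A: adjusted count: 430 − 4 + 14 = 440 density bands.
Specimen A: 440 density bands at 2 per year is 440 / 2 = 220 years.
A: Extension rate ≈ 1030.0 / 220 = 4.682 mm/year.
Specimen B: 1605.7 mm / 4.682 mm per year = 342.95 years; at 2 density bands per year that is 342.95 × 2 ≈ 686 density bands.

686 density bands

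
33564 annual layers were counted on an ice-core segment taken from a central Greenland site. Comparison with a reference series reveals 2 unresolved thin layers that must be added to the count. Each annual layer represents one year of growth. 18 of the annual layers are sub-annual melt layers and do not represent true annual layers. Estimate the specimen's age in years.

Correcting the raw count gives 33564 − 18 + 2 = 33548 true annual layers.
With a one-to-one annual layer periodicity this is 33548 years.

33548 years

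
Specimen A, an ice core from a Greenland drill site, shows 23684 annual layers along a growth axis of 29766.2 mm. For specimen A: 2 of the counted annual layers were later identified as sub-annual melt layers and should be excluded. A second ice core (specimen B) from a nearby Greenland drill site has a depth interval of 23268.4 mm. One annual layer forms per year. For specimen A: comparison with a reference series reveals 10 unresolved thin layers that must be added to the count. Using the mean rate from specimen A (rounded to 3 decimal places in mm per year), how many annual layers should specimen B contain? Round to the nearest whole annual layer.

18526 annual layers

Specimen A: adjusted count: 23684 − 2 + 10 = 23692 annual layers.
A: 29766.2 mm over 23692 years gives 29766.2 / 23692 ≈ 1.256 mm per year.
For B, 23268.4 / 1.256 = 18525.80 years ≈ 18526 annual layers.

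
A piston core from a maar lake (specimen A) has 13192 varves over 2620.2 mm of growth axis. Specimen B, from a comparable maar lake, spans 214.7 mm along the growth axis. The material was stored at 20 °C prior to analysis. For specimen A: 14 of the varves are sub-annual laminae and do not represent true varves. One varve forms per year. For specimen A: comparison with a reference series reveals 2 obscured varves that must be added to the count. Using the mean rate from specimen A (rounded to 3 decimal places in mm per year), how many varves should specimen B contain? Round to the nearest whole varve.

Specimen A: true varve count = 13192 − 14 + 2 = 13180.
A: Extension rate ≈ 2620.2 / 13180 = 0.199 mm per year.
Specimen B: 214.7 mm / 0.199 mm per year = 1078.89 years ≈ 1079 varves.

1079 varves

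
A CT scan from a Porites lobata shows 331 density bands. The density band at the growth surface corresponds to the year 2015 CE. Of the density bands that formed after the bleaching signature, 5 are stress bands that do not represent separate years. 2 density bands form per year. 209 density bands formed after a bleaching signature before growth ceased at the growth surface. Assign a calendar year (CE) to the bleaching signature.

There are 209 density bands younger than the bleaching signature.
Excluding 5 false density bands: 209 − 5 = 204.
204 density bands at 2 per year is 204 / 2 = 102 years.
The density band at the growth surface is 2015 CE, so the bleaching signature dates to 2015 − 102 = 1913 CE.

1913 CE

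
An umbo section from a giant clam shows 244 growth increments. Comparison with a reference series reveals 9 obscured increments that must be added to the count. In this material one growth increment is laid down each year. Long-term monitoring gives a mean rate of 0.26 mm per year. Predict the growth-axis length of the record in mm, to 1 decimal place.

After corrections the count is 244 + 9 = 253 growth increments.
Length ≈ 0.26 × 253 = 65.8 mm.

65.8 mm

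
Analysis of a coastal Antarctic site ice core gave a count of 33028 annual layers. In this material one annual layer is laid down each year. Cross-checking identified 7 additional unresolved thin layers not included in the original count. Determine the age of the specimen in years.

After corrections the count is 33028 + 7 = 33035 annual layers.
With a one-to-one annual layer periodicity this is 33035 years.

33035 yr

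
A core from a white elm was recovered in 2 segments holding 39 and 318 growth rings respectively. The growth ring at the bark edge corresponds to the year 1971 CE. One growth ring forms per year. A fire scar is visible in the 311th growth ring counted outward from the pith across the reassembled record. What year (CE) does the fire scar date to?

1925 CE

Total growth rings = 39 + 318 = 357.
357 − 311 = 46 growth rings lie beyond the fire scar toward the bark edge.
The growth ring at the bark edge is 1971 CE, so the fire scar dates to 1971 − 46 = 1925 CE.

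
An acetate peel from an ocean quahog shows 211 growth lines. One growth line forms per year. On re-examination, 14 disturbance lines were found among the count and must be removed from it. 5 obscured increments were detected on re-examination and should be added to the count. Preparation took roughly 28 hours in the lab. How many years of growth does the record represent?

202 years

Correcting the raw count gives 211 − 14 + 5 = 202 true growth lines.
With a one-to-one growth line periodicity this is 202 years.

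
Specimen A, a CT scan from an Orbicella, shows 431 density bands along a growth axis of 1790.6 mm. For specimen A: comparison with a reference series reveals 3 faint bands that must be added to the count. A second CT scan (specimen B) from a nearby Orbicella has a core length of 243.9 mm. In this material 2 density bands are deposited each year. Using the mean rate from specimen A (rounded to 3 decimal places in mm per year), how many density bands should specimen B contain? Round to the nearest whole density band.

59 density bands

Specimen A: after corrections the count is 431 + 3 = 434 density bands.
Specimen A: 434 density bands at 2 per year is 434 / 2 = 217 years.
A: 1790.6 mm over 217 years gives 1790.6 / 217 ≈ 8.252 mm per year.
Specimen B: 243.9 mm / 8.252 mm per year = 29.56 years; at 2 density bands per year that is 29.56 × 2 ≈ 59 density bands.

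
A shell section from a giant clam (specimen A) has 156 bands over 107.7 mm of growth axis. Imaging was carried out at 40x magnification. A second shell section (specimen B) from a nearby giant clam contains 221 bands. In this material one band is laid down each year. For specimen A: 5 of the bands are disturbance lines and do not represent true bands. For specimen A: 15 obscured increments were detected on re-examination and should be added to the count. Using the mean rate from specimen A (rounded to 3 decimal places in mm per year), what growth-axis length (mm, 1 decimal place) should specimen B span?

143.4 mm

Specimen A: correcting the raw count gives 156 − 5 + 15 = 166 true bands.
A: Mean rate = 107.7 mm / 166 years ≈ 0.649 mm per year.
For B, 0.649 mm/year × 221 years = 143.4 mm.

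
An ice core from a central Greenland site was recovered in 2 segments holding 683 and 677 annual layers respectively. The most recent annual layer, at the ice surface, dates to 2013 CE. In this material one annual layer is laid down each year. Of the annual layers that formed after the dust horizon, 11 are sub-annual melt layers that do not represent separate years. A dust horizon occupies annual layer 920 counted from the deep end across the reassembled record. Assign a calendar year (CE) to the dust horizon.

1584 CE

Total annual layers = 683 + 677 = 1360.
The dust horizon sits at annual layer 920 from the deep end, so 1360 − 920 = 440 annual layers formed after it.
440 − 11 false = 429 true annual layers after the dust horizon.
2013 − 429 = 1584 CE.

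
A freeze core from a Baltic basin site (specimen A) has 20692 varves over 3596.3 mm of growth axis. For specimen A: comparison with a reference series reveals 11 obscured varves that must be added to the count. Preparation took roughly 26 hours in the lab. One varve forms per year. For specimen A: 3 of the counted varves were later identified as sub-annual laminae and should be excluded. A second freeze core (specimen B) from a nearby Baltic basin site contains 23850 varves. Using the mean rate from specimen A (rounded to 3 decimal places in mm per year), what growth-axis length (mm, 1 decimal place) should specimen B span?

4149.9 mm

Specimen A: correcting the raw count gives 20692 − 3 + 11 = 20700 true varves.
A: Extension rate ≈ 3596.3 / 20700 = 0.174 mm/year.
For B, 0.174 mm/year × 23850 years = 4149.9 mm.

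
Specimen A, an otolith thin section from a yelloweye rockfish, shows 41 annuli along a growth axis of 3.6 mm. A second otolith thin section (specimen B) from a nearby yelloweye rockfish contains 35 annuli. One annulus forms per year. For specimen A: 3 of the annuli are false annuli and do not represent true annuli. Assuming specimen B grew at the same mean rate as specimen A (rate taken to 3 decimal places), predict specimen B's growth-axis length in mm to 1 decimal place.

Specimen A: adjusted count: 41 − 3 = 38 annuli.
A: Mean rate = 3.6 mm / 38 years ≈ 0.095 mm per year.
B's length ≈ 0.095 × 35 = 3.3 mm.

3.3 mm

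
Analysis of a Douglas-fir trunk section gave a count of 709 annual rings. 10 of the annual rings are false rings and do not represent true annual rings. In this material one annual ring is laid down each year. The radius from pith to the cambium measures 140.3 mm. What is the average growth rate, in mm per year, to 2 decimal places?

After corrections the count is 709 − 10 = 699 annual rings.
140.3 mm over 699 years gives 140.3 / 699 ≈ 0.20 mm per year.

0.20 mm per year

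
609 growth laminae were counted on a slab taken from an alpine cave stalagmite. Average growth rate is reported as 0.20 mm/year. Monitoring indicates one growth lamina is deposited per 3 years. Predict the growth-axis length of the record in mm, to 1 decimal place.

365.4 mm

At 3 years per growth lamina, 609 × 3 = 1827 years.
1827 years at 0.20 mm/year gives 0.20 × 1827 = 365.4 mm.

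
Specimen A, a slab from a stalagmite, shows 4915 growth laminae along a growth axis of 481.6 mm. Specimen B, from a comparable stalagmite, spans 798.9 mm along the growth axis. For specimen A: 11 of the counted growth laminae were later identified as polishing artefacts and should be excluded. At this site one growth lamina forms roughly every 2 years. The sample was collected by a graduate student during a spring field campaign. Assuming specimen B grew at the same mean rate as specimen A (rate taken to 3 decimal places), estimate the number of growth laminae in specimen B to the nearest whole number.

Specimen A: after corrections the count is 4915 − 11 = 4904 growth laminae.
Specimen A: 4904 growth laminae at 2 years each span 4904 × 2 = 9808 years.
A: Mean rate = 481.6 mm / 9808 years ≈ 0.049 mm/yr.
B spans 798.9 / 0.049 = 16304.08 years; at 2 years per growth lamina that is 16304.08 / 2 ≈ 8152 growth laminae.

8152 growth laminae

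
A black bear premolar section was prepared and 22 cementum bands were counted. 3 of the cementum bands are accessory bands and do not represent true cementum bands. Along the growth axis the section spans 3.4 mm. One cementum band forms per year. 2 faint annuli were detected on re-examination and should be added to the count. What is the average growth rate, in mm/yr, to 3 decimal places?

0.162 mm/yr

Adjusted count: 22 − 3 + 2 = 21 cementum bands.
Extension rate ≈ 3.4 / 21 = 0.162 mm/yr.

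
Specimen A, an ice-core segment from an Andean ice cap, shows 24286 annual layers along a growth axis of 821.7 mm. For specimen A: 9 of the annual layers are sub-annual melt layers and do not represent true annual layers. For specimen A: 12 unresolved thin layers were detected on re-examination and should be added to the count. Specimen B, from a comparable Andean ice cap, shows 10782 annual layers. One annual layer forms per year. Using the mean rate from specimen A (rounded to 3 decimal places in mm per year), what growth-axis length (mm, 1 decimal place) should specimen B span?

Specimen A: correcting the raw count gives 24286 − 9 + 12 = 24289 true annual layers.
A: Extension rate ≈ 821.7 / 24289 = 0.034 mm/year.
For B, 0.034 mm/year × 10782 years = 366.6 mm.

366.6 mm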